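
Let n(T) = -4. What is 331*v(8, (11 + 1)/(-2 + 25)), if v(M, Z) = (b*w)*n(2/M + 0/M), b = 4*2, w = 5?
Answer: -52960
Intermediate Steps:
b = 8
v(M, Z) = -160 (v(M, Z) = (8*5)*(-4) = 40*(-4) = -160)
331*v(8, (11 + 1)/(-2 + 25)) = 331*(-160) = -52960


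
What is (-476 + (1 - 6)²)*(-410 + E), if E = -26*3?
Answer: 220088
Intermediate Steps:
E = -78
(-476 + (1 - 6)²)*(-410 + E) = (-476 + (1 - 6)²)*(-410 - 78) = (-476 + (-5)²)*(-488) = (-476 + 25)*(-488) = -451*(-488) = 220088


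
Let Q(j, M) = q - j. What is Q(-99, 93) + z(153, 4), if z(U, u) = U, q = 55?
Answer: 307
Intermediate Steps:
Q(j, M) = 55 - j
Q(-99, 93) + z(153, 4) = (55 - 1*(-99)) + 153 = (55 + 99) + 153 = 154 + 153 = 307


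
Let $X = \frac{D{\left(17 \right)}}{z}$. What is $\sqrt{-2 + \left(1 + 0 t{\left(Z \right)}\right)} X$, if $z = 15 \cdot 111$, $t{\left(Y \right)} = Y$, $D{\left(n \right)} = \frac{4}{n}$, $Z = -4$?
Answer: $\frac{4 i}{28305} \approx 0.00014132 i$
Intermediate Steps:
$z = 1665$
$X = \frac{4}{28305}$ ($X = \frac{4 \cdot \frac{1}{17}}{1665} = 4 \cdot \frac{1}{17} \cdot \frac{1}{1665} = \frac{4}{17} \cdot \frac{1}{1665} = \frac{4}{28305} \approx 0.00014132$)
$\sqrt{-2 + \left(1 + 0 t{\left(Z \right)}\right)} X = \sqrt{-2 + \left(1 + 0 \left(-4\right)\right)} \frac{4}{28305} = \sqrt{-2 + \left(1 + 0\right)} \frac{4}{28305} = \sqrt{-2 + 1} \cdot \frac{4}{28305} = \sqrt{-1} \cdot \frac{4}{28305} = i \frac{4}{28305} = \frac{4 i}{28305}$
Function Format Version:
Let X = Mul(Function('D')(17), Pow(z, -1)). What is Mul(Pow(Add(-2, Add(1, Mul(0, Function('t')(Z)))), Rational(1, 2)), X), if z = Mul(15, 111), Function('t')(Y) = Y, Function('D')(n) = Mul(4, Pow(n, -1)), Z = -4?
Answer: Mul(Rational(4, 28305), I) ≈ Mul(0.00014132, I)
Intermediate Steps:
z = 1665
X = Rational(4, 28305) (X = Mul(Mul(4, Pow(17, -1)), Pow(1665, -1)) = Mul(Mul(4, Rational(1, 17)), Rational(1, 1665)) = Mul(Rational(4, 17), Rational(1, 1665)) = Rational(4, 28305) ≈ 0.00014132)
Mul(Pow(Add(-2, Add(1, Mul(0, Function('t')(Z)))), Rational(1, 2)), X) = Mul(Pow(Add(-2, Add(1, Mul(0, -4))), Rational(1, 2)), Rational(4, 28305)) = Mul(Pow(Add(-2, Add(1, 0)), Rational(1, 2)), Rational(4, 28305)) = Mul(Pow(Add(-2, 1), Rational(1, 2)), Rational(4, 28305)) = Mul(Pow(-1, Rational(1, 2)), Rational(4, 28305)) = Mul(I, Rational(4, 28305)) = Mul(Rational(4, 28305), I)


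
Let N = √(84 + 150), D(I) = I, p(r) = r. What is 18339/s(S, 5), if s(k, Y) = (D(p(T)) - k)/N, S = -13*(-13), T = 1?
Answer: -18339*√26/56 ≈ -1669.8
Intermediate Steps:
S = 169
N = 3*√26 (N = √234 = 3*√26 ≈ 15.297)
s(k, Y) = √26*(1 - k)/78 (s(k, Y) = (1 - k)/((3*√26)) = (1 - k)*(√26/78) = √26*(1 - k)/78)
18339/s(S, 5) = 18339/((√26*(1 - 1*169)/78)) = 18339/((√26*(1 - 169)/78)) = 18339/(((1/78)*√26*(-168))) = 18339/((-28*√26/13)) = 18339*(-√26/56) = -18339*√26/56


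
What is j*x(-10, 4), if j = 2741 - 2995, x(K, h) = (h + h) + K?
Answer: 508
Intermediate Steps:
x(K, h) = K + 2*h (x(K, h) = 2*h + K = K + 2*h)
j = -254
j*x(-10, 4) = -254*(-10 + 2*4) = -254*(-10 + 8) = -254*(-2) = 508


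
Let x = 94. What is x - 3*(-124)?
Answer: 466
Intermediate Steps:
x - 3*(-124) = 94 - 3*(-124) = 94 + 372 = 466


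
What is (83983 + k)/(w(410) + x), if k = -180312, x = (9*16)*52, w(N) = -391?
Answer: -96329/7097 ≈ -13.573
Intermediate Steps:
x = 7488 (x = 144*52 = 7488)
(83983 + k)/(w(410) + x) = (83983 - 180312)/(-391 + 7488) = -96329/7097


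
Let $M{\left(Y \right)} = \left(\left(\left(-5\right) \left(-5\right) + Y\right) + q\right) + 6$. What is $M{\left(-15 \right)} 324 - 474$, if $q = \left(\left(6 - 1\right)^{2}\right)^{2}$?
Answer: $207210$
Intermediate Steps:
$q = 625$ ($q = \left(5^{2}\right)^{2} = 25^{2} = 625$)
$M{\left(Y \right)} = 656 + Y$ ($M{\left(Y \right)} = \left(\left(\left(-5\right) \left(-5\right) + Y\right) + 625\right) + 6 = \left(\left(25 + Y\right) + 625\right) + 6 = \left(650 + Y\right) + 6 = 656 + Y$)
$M{\left(-15 \right)} 324 - 474 = \left(656 - 15\right) 324 - 474 = 641 \cdot 324 - 474 = 207684 - 474 = 207210$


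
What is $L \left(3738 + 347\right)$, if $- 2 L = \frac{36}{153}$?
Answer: $- \frac{8170}{17} \approx -480.59$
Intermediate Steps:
$L = - \frac{2}{17}$ ($L = - \frac{36 \cdot \frac{1}{153}}{2} = \left(- \frac{1}{2}\right) \frac{4}{17} = - \frac{2}{17} \approx -0.11765$)
$L \left(3738 + 347\right) = - \frac{2 \left(3738 + 347\right)}{17} = \left(- \frac{2}{17}\right) 4085 = - \frac{8170}{17}$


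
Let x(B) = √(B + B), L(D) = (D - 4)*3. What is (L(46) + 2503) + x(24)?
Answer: 2629 + 4*√3 ≈ 2635.9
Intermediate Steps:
L(D) = -12 + 3*D (L(D) = (-4 + D)*3 = -12 + 3*D)
x(B) = √2*√B (x(B) = √(2*B) = √2*√B)
(L(46) + 2503) + x(24) = ((-12 + 3*46) + 2503) + √2*√24 = ((-12 + 138) + 2503) + √2*(2*√6) = (126 + 2503) + 4*√3 = 2629 + 4*√3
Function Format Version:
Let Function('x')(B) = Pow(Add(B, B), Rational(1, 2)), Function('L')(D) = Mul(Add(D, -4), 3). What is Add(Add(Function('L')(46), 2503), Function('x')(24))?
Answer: Add(2629, Mul(4, Pow(3, Rational(1, 2)))) ≈ 2635.9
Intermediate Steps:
Function('L')(D) = Add(-12, Mul(3, D)) (Function('L')(D) = Mul(Add(-4, D), 3) = Add(-12, Mul(3, D)))
Function('x')(B) = Mul(Pow(2, Rational(1, 2)), Pow(B, Rational(1, 2))) (Function('x')(B) = Pow(Mul(2, B), Rational(1, 2)) = Mul(Pow(2, Rational(1, 2)), Pow(B, Rational(1, 2))))
Add(Add(Function('L')(46), 2503), Function('x')(24)) = Add(Add(Add(-12, Mul(3, 46)), 2503), Mul(Pow(2, Rational(1, 2)), Pow(24, Rational(1, 2)))) = Add(Add(Add(-12, 138), 2503), Mul(Pow(2, Rational(1, 2)), Mul(2, Pow(6, Rational(1, 2))))) = Add(Add(126, 2503), Mul(4, Pow(3, Rational(1, 2)))) = Add(2629, Mul(4, Pow(3, Rational(1, 2))))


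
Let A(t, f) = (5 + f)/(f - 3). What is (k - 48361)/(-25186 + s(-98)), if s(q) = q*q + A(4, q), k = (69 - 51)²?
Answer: 4851737/1573689 ≈ 3.0830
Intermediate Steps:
A(t, f) = (5 + f)/(-3 + f)
k = 324 (k = 18² = 324)
s(q) = q² + (5 + q)/(-3 + q) (s(q) = q*q + (5 + q)/(-3 + q) = q² + (5 + q)/(-3 + q))
(k - 48361)/(-25186 + s(-98)) = (324 - 48361)/(-25186 + (5 - 98 + (-98)²*(-3 - 98))/(-3 - 98)) = -48037/(-25186 + (5 - 98 + 9604*(-101))/(-101)) = -48037/(-25186 - (5 - 98 - 970004)/101) = -48037/(-25186 - 1/101*(-970097)) = -48037/(-25186 + 970097/101) = -48037/(-1573689/101) = -48037*(-101/1573689) = 4851737/1573689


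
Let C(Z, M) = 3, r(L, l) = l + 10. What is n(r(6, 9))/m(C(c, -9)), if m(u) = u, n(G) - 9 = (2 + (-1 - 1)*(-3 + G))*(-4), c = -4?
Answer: 43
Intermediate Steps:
r(L, l) = 10 + l
n(G) = -23 + 8*G (n(G) = 9 + (2 + (-1 - 1)*(-3 + G))*(-4) = 9 + (2 - 2*(-3 + G))*(-4) = 9 + (2 + (6 - 2*G))*(-4) = 9 + (8 - 2*G)*(-4) = 9 + (-32 + 8*G) = -23 + 8*G)
n(r(6, 9))/m(C(c, -9)) = (-23 + 8*(10 + 9))/3 = (-23 + 8*19)*(1/3) = (-23 + 152)*(1/3) = 129*(1/3) = 43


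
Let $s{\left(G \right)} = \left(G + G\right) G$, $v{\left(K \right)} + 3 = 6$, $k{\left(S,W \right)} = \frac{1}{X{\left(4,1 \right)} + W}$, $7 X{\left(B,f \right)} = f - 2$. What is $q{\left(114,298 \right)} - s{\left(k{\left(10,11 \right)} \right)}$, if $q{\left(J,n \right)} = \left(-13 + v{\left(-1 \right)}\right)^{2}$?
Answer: $\frac{288751}{2888} \approx 99.983$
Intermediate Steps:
$X{\left(B,f \right)} = - \frac{2}{7} + \frac{f}{7}$ ($X{\left(B,f \right)} = \frac{f - 2}{7} = \frac{-2 + f}{7} = - \frac{2}{7} + \frac{f}{7}$)
$k{\left(S,W \right)} = \frac{1}{- \frac{1}{7} + W}$ ($k{\left(S,W \right)} = \frac{1}{\left(- \frac{2}{7} + \frac{1}{7} \cdot 1\right) + W} = \frac{1}{\left(- \frac{2}{7} + \frac{1}{7}\right) + W} = \frac{1}{- \frac{1}{7} + W}$)
$v{\left(K \right)} = 3$ ($v{\left(K \right)} = -3 + 6 = 3$)
$s{\left(G \right)} = 2 G^{2}$ ($s{\left(G \right)} = 2 G G = 2 G^{2}$)
$q{\left(J,n \right)} = 100$ ($q{\left(J,n \right)} = \left(-13 + 3\right)^{2} = \left(-10\right)^{2} = 100$)
$q{\left(114,298 \right)} - s{\left(k{\left(10,11 \right)} \right)} = 100 - 2 \left(\frac{7}{-1 + 7 \cdot 11}\right)^{2} = 100 - 2 \left(\frac{7}{-1 + 77}\right)^{2} = 100 - 2 \left(\frac{7}{76}\right)^{2} = 100 - 2 \cdot \frac{49}{5776} = 100 - \frac{49}{2888} = \frac{288751}{2888}$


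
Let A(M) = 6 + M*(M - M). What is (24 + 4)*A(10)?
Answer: 168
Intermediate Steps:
A(M) = 6 (A(M) = 6 + M*0 = 6 + 0 = 6)
(24 + 4)*A(10) = (24 + 4)*6 = 28*6 = 168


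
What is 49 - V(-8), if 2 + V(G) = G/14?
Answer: 361/7 ≈ 51.571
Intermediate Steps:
V(G) = -2 + G/14
49 - V(-8) = 49 - (-2 + (1/14)*(-8)) = 49 - (-2 - 4/7) = 49 - 1*(-18/7) = 49 + 18/7 = 361/7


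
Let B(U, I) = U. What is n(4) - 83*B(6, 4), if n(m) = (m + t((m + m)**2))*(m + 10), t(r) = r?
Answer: 454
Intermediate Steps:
n(m) = (10 + m)*(m + 4*m**2) (n(m) = (m + (m + m)**2)*(m + 10) = (m + (2*m)**2)*(10 + m) = (m + 4*m**2)*(10 + m) = (10 + m)*(m + 4*m**2))
n(4) - 83*B(6, 4) = 4*(10 + 4*4**2 + 41*4) - 83*6 = 4*(10 + 4*16 + 164) - 498 = 4*(10 + 64 + 164) - 498 = 4*238 - 498 = 952 - 498 = 454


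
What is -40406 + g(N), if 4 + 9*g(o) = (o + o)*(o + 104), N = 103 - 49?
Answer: -346594/9 ≈ -38510.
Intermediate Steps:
N = 54
g(o) = -4/9 + 2*o*(104 + o)/9 (g(o) = -4/9 + ((o + o)*(o + 104))/9 = -4/9 + ((2*o)*(104 + o))/9 = -4/9 + (2*o*(104 + o))/9 = -4/9 + 2*o*(104 + o)/9)
-40406 + g(N) = -40406 + (-4/9 + (2/9)*54² + (208/9)*54) = -40406 + (-4/9 + (2/9)*2916 + 1248) = -40406 + (-4/9 + 648 + 1248) = -40406 + 17060/9 = -346594/9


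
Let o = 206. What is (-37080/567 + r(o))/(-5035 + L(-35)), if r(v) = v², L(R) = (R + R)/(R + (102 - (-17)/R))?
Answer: -1035707024/123101265 ≈ -8.4135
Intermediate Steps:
L(R) = 2*R/(102 + R + 17/R) (L(R) = (2*R)/(R + (102 + 17/R)) = (2*R)/(102 + R + 17/R) = 2*R/(102 + R + 17/R))
(-37080/567 + r(o))/(-5035 + L(-35)) = (-37080/567 + 206²)/(-5035 + 2*(-35)²/(17 + (-35)² + 102*(-35))) = (-37080*1/567 + 42436)/(-5035 + 2*1225/(17 + 1225 - 3570)) = (-4120/63 + 42436)/(-5035 + 2*1225/(-2328)) = 2669348/(63*(-5035 + 2*1225*(-1/2328))) = 2669348/(63*(-5035 - 1225/1164)) = 2669348/(63*(-5861965/1164)) = (2669348/63)*(-1164/5861965) = -1035707024/123101265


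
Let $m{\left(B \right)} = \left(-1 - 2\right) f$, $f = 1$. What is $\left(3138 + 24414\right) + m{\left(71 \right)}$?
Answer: $27549$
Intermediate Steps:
$m{\left(B \right)} = -3$ ($m{\left(B \right)} = \left(-1 - 2\right) 1 = \left(-3\right) 1 = -3$)
$\left(3138 + 24414\right) + m{\left(71 \right)} = \left(3138 + 24414\right) - 3 = 27552 - 3 = 27549$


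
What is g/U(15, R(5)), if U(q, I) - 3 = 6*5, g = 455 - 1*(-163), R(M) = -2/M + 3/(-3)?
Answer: 206/11 ≈ 18.727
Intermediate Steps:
R(M) = -1 - 2/M (R(M) = -2/M + 3*(-⅓) = -2/M - 1 = -1 - 2/M)
g = 618 (g = 455 + 163 = 618)
U(q, I) = 33 (U(q, I) = 3 + 6*5 = 3 + 30 = 33)
g/U(15, R(5)) = 618/33 = 618*(1/33) = 206/11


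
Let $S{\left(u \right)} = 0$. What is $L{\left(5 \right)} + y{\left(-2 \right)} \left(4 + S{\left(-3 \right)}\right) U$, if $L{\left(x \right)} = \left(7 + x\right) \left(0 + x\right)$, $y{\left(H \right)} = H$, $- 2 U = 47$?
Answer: $248$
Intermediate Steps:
$U = - \frac{47}{2}$ ($U = \left(- \frac{1}{2}\right) 47 = - \frac{47}{2} \approx -23.5$)
$L{\left(x \right)} = x \left(7 + x\right)$ ($L{\left(x \right)} = \left(7 + x\right) x = x \left(7 + x\right)$)
$L{\left(5 \right)} + y{\left(-2 \right)} \left(4 + S{\left(-3 \right)}\right) U = 5 \left(7 + 5\right) + - 2 \left(4 + 0\right) \left(- \frac{47}{2}\right) = 5 \cdot 12 + \left(-2\right) 4 \left(- \frac{47}{2}\right) = 60 - -188 = 60 + 188 = 248$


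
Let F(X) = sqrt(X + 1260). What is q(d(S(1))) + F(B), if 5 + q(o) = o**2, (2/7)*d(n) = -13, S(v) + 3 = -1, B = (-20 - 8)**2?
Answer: 8261/4 + 2*sqrt(511) ≈ 2110.5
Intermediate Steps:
B = 784 (B = (-28)**2 = 784)
S(v) = -4 (S(v) = -3 - 1 = -4)
d(n) = -91/2 (d(n) = (7/2)*(-13) = -91/2)
F(X) = sqrt(1260 + X)
q(o) = -5 + o**2
q(d(S(1))) + F(B) = (-5 + (-91/2)**2) + sqrt(1260 + 784) = (-5 + 8281/4) + sqrt(2044) = 8261/4 + 2*sqrt(511)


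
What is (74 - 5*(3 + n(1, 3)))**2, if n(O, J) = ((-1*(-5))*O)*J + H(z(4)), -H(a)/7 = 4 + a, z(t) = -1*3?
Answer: 361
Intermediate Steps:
z(t) = -3
H(a) = -28 - 7*a (H(a) = -7*(4 + a) = -28 - 7*a)
n(O, J) = -7 + 5*J*O (n(O, J) = ((-1*(-5))*O)*J + (-28 - 7*(-3)) = (5*O)*J + (-28 + 21) = 5*J*O - 7 = -7 + 5*J*O)
(74 - 5*(3 + n(1, 3)))**2 = (74 - 5*(3 + (-7 + 5*3*1)))**2 = (74 - 5*(3 + (-7 + 15)))**2 = (74 - 5*(3 + 8))**2 = (74 - 5*11)**2 = (74 - 55)**2 = 19**2 = 361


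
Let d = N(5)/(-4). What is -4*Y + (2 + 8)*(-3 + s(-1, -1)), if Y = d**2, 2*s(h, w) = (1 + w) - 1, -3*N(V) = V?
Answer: -1285/36 ≈ -35.694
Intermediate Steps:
N(V) = -V/3
s(h, w) = w/2 (s(h, w) = ((1 + w) - 1)/2 = w/2)
d = 5/12 (d = -1/3*5/(-4) = -5/3*(-1/4) = 5/12 ≈ 0.41667)
Y = 25/144 (Y = (5/12)**2 = 25/144 ≈ 0.17361)
-4*Y + (2 + 8)*(-3 + s(-1, -1)) = -4*25/144 + (2 + 8)*(-3 + (1/2)*(-1)) = -25/36 + 10*(-3 - 1/2) = -25/36 + 10*(-7/2) = -25/36 - 35 = -1285/36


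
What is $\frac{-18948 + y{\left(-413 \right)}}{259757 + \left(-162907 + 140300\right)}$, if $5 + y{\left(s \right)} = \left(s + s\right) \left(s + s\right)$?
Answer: $\frac{39019}{13950} \approx 2.7971$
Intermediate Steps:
$y{\left(s \right)} = -5 + 4 s^{2}$ ($y{\left(s \right)} = -5 + \left(s + s\right) \left(s + s\right) = -5 + 2 s 2 s = -5 + 4 s^{2}$)
$\frac{-18948 + y{\left(-413 \right)}}{259757 + \left(-162907 + 140300\right)} = \frac{-18948 - \left(5 - 4 \left(-413\right)^{2}\right)}{259757 + \left(-162907 + 140300\right)} = \frac{-18948 + \left(-5 + 4 \cdot 170569\right)}{259757 - 22607} = \frac{-18948 + \left(-5 + 682276\right)}{237150} = \left(-18948 + 682271\right) \frac{1}{237150} = 663323 \cdot \frac{1}{237150} = \frac{39019}{13950}$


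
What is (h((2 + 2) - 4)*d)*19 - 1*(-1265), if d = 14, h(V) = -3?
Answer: 467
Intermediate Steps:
(h((2 + 2) - 4)*d)*19 - 1*(-1265) = -3*14*19 - 1*(-1265) = -42*19 + 1265 = -798 + 1265 = 467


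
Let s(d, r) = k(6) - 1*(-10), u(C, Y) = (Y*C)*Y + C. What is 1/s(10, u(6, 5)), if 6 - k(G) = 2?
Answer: 1/14 ≈ 0.071429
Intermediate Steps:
u(C, Y) = C + C*Y² (u(C, Y) = (C*Y)*Y + C = C*Y² + C = C + C*Y²)
k(G) = 4 (k(G) = 6 - 1*2 = 6 - 2 = 4)
s(d, r) = 14 (s(d, r) = 4 - 1*(-10) = 4 + 10 = 14)
1/s(10, u(6, 5)) = 1/14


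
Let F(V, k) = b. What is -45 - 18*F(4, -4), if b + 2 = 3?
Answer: -63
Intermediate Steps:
b = 1 (b = -2 + 3 = 1)
F(V, k) = 1
-45 - 18*F(4, -4) = -45 - 18*1 = -45 - 18 = -63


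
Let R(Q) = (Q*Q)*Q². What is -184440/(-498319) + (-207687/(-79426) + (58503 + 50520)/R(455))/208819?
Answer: 131113706910692253195344187/354230323776693104889216250 ≈ 0.37014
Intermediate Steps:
R(Q) = Q⁴ (R(Q) = Q²*Q² = Q⁴)
-184440/(-498319) + (-207687/(-79426) + (58503 + 50520)/R(455))/208819 = -184440/(-498319) + (-207687/(-79426) + (58503 + 50520)/(455⁴))/208819 = -184440*(-1/498319) + (-207687*(-1/79426) + 109023/42859350625)*(1/208819) = 184440/498319 + (207687/79426 + 109023*(1/42859350625))*(1/208819) = 184440/498319 + (207687/79426 + 109023/42859350625)*(1/208819) = 184440/498319 + (8901338612515173/3404146782741250)*(1/208819) = 184440/498319 + 8901338612515173/710850527025245083750 = 131113706910692253195344187/354230323776693104889216250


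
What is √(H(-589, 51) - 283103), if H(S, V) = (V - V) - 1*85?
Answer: 2*I*√70797 ≈ 532.15*I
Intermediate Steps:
H(S, V) = -85 (H(S, V) = 0 - 85 = -85)
√(H(-589, 51) - 283103) = √(-85 - 283103) = √(-283188) = 2*I*√70797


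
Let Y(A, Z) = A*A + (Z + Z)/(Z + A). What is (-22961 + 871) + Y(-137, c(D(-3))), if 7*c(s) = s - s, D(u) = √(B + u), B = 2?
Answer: -3321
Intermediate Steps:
D(u) = √(2 + u)
c(s) = 0 (c(s) = (s - s)/7 = (⅐)*0 = 0)
Y(A, Z) = A² + 2*Z/(A + Z) (Y(A, Z) = A² + (2*Z)/(A + Z) = A² + 2*Z/(A + Z))
(-22961 + 871) + Y(-137, c(D(-3))) = (-22961 + 871) + ((-137)³ + 2*0 + 0*(-137)²)/(-137 + 0) = -22090 + (-2571353 + 0 + 0*18769)/(-137) = -22090 - (-2571353 + 0 + 0)/137 = -22090 - 1/137*(-2571353) = -22090 + 18769 = -3321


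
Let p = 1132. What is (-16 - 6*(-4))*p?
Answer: 9056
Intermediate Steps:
(-16 - 6*(-4))*p = (-16 - 6*(-4))*1132 = (-16 + 24)*1132 = 8*1132 = 9056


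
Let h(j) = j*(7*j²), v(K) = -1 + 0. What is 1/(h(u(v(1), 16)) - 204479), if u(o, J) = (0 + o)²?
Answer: -1/204472 ≈ -4.8906e-6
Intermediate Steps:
v(K) = -1
u(o, J) = o²
h(j) = 7*j³
1/(h(u(v(1), 16)) - 204479) = 1/(7*((-1)²)³ - 204479) = 1/(7*1³ - 204479) = 1/(7*1 - 204479) = 1/(7 - 204479) = 1/(-204472) = -1/204472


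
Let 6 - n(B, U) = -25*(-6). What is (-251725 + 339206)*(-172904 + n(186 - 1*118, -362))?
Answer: -15138412088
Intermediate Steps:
n(B, U) = -144 (n(B, U) = 6 - (-25)*(-6) = 6 - 1*150 = 6 - 150 = -144)
(-251725 + 339206)*(-172904 + n(186 - 1*118, -362)) = (-251725 + 339206)*(-172904 - 144) = 87481*(-173048) = -15138412088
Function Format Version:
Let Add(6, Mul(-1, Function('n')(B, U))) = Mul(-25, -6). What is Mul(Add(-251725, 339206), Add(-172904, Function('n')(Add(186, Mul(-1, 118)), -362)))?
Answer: -15138412088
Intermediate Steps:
Function('n')(B, U) = -144 (Function('n')(B, U) = Add(6, Mul(-1, Mul(-25, -6))) = Add(6, Mul(-1, 150)) = Add(6, -150) = -144)
Mul(Add(-251725, 339206), Add(-172904, Function('n')(Add(186, Mul(-1, 118)), -362))) = Mul(Add(-251725, 339206), Add(-172904, -144)) = Mul(87481, -173048) = -15138412088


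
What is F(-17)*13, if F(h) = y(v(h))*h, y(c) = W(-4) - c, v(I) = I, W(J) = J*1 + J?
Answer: -1989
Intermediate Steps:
W(J) = 2*J (W(J) = J + J = 2*J)
y(c) = -8 - c (y(c) = 2*(-4) - c = -8 - c)
F(h) = h*(-8 - h) (F(h) = (-8 - h)*h = h*(-8 - h))
F(-17)*13 = -1*(-17)*(8 - 17)*13 = -1*(-17)*(-9)*13 = -153*13 = -1989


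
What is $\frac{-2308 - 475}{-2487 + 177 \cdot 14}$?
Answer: $\frac{2783}{9} \approx 309.22$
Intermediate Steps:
$\frac{-2308 - 475}{-2487 + 177 \cdot 14} = - \frac{2783}{-2487 + 2478} = - \frac{2783}{-9} = \left(-2783\right) \left(- \frac{1}{9}\right) = \frac{2783}{9}$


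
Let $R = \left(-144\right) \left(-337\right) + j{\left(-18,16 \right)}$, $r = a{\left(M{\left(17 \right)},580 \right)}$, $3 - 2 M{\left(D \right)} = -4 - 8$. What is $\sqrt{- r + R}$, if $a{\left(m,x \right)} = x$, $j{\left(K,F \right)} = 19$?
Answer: $\sqrt{47967} \approx 219.01$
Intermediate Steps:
$M{\left(D \right)} = \frac{15}{2}$ ($M{\left(D \right)} = \frac{3}{2} - \frac{-4 - 8}{2} = \frac{3}{2} - -6 = \frac{3}{2} + 6 = \frac{15}{2}$)
$r = 580$
$R = 48547$ ($R = \left(-144\right) \left(-337\right) + 19 = 48528 + 19 = 48547$)
$\sqrt{- r + R} = \sqrt{\left(-1\right) 580 + 48547} = \sqrt{-580 + 48547} = \sqrt{47967}$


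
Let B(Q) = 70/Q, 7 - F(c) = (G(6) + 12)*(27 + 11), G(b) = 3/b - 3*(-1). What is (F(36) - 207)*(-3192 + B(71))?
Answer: 178757418/71 ≈ 2.5177e+6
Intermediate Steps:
G(b) = 3 + 3/b (G(b) = 3/b + 3 = 3 + 3/b)
F(c) = -582 (F(c) = 7 - ((3 + 3/6) + 12)*(27 + 11) = 7 - ((3 + 3*(⅙)) + 12)*38 = 7 - ((3 + ½) + 12)*38 = 7 - (7/2 + 12)*38 = 7 - 31*38/2 = 7 - 1*589 = 7 - 589 = -582)
(F(36) - 207)*(-3192 + B(71)) = (-582 - 207)*(-3192 + 70/71) = -789*(-3192 + 70*(1/71)) = -789*(-3192 + 70/71) = -789*(-226562/71) = 178757418/71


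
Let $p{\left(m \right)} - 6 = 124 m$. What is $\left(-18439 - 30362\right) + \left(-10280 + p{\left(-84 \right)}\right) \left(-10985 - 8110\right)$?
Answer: $395026749$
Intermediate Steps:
$p{\left(m \right)} = 6 + 124 m$
$\left(-18439 - 30362\right) + \left(-10280 + p{\left(-84 \right)}\right) \left(-10985 - 8110\right) = \left(-18439 - 30362\right) + \left(-10280 + \left(6 + 124 \left(-84\right)\right)\right) \left(-10985 - 8110\right) = -48801 + \left(-10280 + \left(6 - 10416\right)\right) \left(-19095\right) = -48801 + \left(-10280 - 10410\right) \left(-19095\right) = -48801 - -395075550 = -48801 + 395075550 = 395026749$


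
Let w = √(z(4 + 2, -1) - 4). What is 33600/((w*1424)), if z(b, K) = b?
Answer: 1050*√2/89 ≈ 16.685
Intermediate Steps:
w = √2 (w = √((4 + 2) - 4) = √(6 - 4) = √2 ≈ 1.4142)
33600/((w*1424)) = 33600/((√2*1424)) = 33600/((1424*√2)) = 33600*(√2/2848) = 1050*√2/89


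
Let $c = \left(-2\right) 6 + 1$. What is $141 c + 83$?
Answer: $-1468$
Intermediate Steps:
$c = -11$ ($c = -12 + 1 = -11$)
$141 c + 83 = 141 \left(-11\right) + 83 = -1551 + 83 = -1468$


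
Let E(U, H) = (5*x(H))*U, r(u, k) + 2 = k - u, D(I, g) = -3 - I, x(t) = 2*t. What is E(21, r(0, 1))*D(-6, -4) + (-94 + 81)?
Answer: -643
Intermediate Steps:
r(u, k) = -2 + k - u (r(u, k) = -2 + (k - u) = -2 + k - u)
E(U, H) = 10*H*U (E(U, H) = (5*(2*H))*U = (10*H)*U = 10*H*U)
E(21, r(0, 1))*D(-6, -4) + (-94 + 81) = (10*(-2 + 1 - 1*0)*21)*(-3 - 1*(-6)) + (-94 + 81) = (10*(-2 + 1 + 0)*21)*(-3 + 6) - 13 = (10*(-1)*21)*3 - 13 = -210*3 - 13 = -630 - 13 = -643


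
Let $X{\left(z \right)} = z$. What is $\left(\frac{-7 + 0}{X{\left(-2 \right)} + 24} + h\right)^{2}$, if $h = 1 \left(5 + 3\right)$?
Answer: $\frac{28561}{484} \approx 59.01$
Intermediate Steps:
$h = 8$ ($h = 1 \cdot 8 = 8$)
$\left(\frac{-7 + 0}{X{\left(-2 \right)} + 24} + h\right)^{2} = \left(\frac{-7 + 0}{-2 + 24} + 8\right)^{2} = \left(- \frac{7}{22} + 8\right)^{2} = \left(\frac{169}{22}\right)^{2} = \frac{28561}{484}$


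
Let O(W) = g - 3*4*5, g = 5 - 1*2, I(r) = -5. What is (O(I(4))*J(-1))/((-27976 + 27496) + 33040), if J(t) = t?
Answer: 57/32560 ≈ 0.0017506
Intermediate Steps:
g = 3 (g = 5 - 2 = 3)
O(W) = -57 (O(W) = 3 - 3*4*5 = 3 - 12*5 = 3 - 60 = -57)
(O(I(4))*J(-1))/((-27976 + 27496) + 33040) = (-57*(-1))/((-27976 + 27496) + 33040) = 57/(-480 + 33040) = 57/32560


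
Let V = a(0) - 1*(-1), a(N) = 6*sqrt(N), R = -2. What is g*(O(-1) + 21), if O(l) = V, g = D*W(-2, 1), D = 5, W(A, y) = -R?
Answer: 220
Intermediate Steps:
W(A, y) = 2 (W(A, y) = -1*(-2) = 2)
g = 10 (g = 5*2 = 10)
V = 1 (V = 6*sqrt(0) - 1*(-1) = 6*0 + 1 = 0 + 1 = 1)
O(l) = 1
g*(O(-1) + 21) = 10*(1 + 21) = 10*22 = 220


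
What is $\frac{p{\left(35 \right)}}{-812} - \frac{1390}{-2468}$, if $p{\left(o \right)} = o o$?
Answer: $- \frac{67665}{71572} \approx -0.94541$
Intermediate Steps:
$p{\left(o \right)} = o^{2}$
$\frac{p{\left(35 \right)}}{-812} - \frac{1390}{-2468} = \frac{35^{2}}{-812} - \frac{1390}{-2468} = 1225 \left(- \frac{1}{812}\right) - - \frac{695}{1234} = - \frac{175}{116} + \frac{695}{1234} = - \frac{67665}{71572}$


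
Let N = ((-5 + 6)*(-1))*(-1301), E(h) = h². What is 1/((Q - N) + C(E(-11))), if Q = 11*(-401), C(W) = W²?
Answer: 1/8929 ≈ 0.00011199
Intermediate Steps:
Q = -4411
N = 1301 (N = (1*(-1))*(-1301) = -1*(-1301) = 1301)
1/((Q - N) + C(E(-11))) = 1/((-4411 - 1*1301) + ((-11)²)²) = 1/((-4411 - 1301) + 121²) = 1/(-5712 + 14641) = 1/8929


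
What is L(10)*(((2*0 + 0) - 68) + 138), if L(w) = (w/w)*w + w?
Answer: 1400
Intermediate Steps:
L(w) = 2*w (L(w) = 1*w + w = w + w = 2*w)
L(10)*(((2*0 + 0) - 68) + 138) = (2*10)*(((2*0 + 0) - 68) + 138) = 20*(((0 + 0) - 68) + 138) = 20*((0 - 68) + 138) = 20*(-68 + 138) = 20*70 = 1400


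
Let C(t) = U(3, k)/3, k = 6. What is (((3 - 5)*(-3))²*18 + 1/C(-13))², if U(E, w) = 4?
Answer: 6734025/16 ≈ 4.2088e+5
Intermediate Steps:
C(t) = 4/3
(((3 - 5)*(-3))²*18 + 1/C(-13))² = (((3 - 5)*(-3))²*18 + 1/(4/3))² = ((-2*(-3))²*18 + ¾)² = (6²*18 + ¾)² = (36*18 + ¾)² = (648 + ¾)² = (2595/4)² = 6734025/16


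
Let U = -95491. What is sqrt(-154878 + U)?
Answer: I*sqrt(250369) ≈ 500.37*I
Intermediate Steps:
sqrt(-154878 + U) = sqrt(-154878 - 95491) = sqrt(-250369) = I*sqrt(250369)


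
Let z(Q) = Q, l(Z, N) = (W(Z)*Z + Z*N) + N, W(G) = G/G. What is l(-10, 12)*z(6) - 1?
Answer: -709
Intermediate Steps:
W(G) = 1
l(Z, N) = N + Z + N*Z (l(Z, N) = (1*Z + Z*N) + N = (Z + N*Z) + N = N + Z + N*Z)
l(-10, 12)*z(6) - 1 = (12 - 10 + 12*(-10))*6 - 1 = (12 - 10 - 120)*6 - 1 = -118*6 - 1 = -708 - 1 = -709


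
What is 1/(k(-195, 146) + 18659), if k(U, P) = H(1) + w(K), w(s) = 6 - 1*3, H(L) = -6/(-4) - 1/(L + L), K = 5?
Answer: 1/18663 ≈ 5.3582e-5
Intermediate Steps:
H(L) = 3/2 - 1/(2*L) (H(L) = -6*(-1/4) - 1/(2*L) = 3/2 - 1/(2*L))
w(s) = 3 (w(s) = 6 - 3 = 3)
k(U, P) = 4 (k(U, P) = (1/2)*(-1 + 3*1)/1 + 3 = (1/2)*1*(-1 + 3) + 3 = (1/2)*1*2 + 3 = 1 + 3 = 4)
1/(k(-195, 146) + 18659) = 1/(4 + 18659) = 1/18663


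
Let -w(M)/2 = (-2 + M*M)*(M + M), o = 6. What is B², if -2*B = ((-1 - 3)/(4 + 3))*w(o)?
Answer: 2663424/49 ≈ 54356.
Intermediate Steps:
w(M) = -4*M*(-2 + M²) (w(M) = -2*(-2 + M*M)*(M + M) = -2*(-2 + M²)*2*M = -4*M*(-2 + M²))
B = -1632/7 (B = -(-1 - 3)/(4 + 3)*4*6*(2 - 1*6²)/2 = -(-4/7)*4*6*(2 - 1*36)/2 = -(-4*⅐)*4*6*(2 - 36)/2 = -(-2)*4*6*(-34)/7 = -(-2)*(-816)/7 = -½*3264/7 = -1632/7 ≈ -233.14)
B² = (-1632/7)² = 2663424/49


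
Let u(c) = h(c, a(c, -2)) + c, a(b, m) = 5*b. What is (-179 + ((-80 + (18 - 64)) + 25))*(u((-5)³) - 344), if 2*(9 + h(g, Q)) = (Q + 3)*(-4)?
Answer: -214480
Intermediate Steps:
h(g, Q) = -15 - 2*Q (h(g, Q) = -9 + ((Q + 3)*(-4))/2 = -9 + ((3 + Q)*(-4))/2 = -9 + (-12 - 4*Q)/2 = -9 + (-6 - 2*Q) = -15 - 2*Q)
u(c) = -15 - 9*c (u(c) = (-15 - 10*c) + c = -15 - 9*c)
(-179 + ((-80 + (18 - 64)) + 25))*(u((-5)³) - 344) = (-179 + ((-80 + (18 - 64)) + 25))*((-15 - 9*(-5)³) - 344) = (-179 + ((-80 - 46) + 25))*((-15 - 9*(-125)) - 344) = (-179 + (-126 + 25))*((-15 + 1125) - 344) = (-179 - 101)*(1110 - 344) = -280*766 = -214480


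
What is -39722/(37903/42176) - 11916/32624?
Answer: -13663982640269/309136868 ≈ -44200.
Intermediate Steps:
-39722/(37903/42176) - 11916/32624 = -39722/(37903*(1/42176)) - 11916*1/32624 = -39722/37903/42176 - 2979/8156 = -39722*42176/37903 - 2979/8156 = -1675315072/37903 - 2979/8156 = -13663982640269/309136868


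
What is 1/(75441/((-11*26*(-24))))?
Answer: 2288/25147 ≈ 0.090985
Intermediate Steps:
1/(75441/((-11*26*(-24)))) = 1/(75441/((-286*(-24)))) = 1/(75441/6864) = 1/(75441*(1/6864)) = 1/(25147/2288) = 2288/25147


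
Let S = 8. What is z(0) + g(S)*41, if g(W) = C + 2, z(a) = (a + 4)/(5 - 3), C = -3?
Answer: -39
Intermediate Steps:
z(a) = 2 + a/2 (z(a) = (4 + a)/2 = (4 + a)*(1/2) = 2 + a/2)
g(W) = -1 (g(W) = -3 + 2 = -1)
z(0) + g(S)*41 = (2 + (1/2)*0) - 1*41 = (2 + 0) - 41 = 2 - 41 = -39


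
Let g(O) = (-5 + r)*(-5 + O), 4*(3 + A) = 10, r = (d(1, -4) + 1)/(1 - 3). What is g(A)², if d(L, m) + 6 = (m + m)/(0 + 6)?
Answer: 14641/144 ≈ 101.67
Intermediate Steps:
d(L, m) = -6 + m/3 (d(L, m) = -6 + (m + m)/(0 + 6) = -6 + (2*m)/6 = -6 + (2*m)*(⅙) = -6 + m/3)
r = 19/6 (r = ((-6 + (⅓)*(-4)) + 1)/(1 - 3) = ((-6 - 4/3) + 1)/(-2) = (-22/3 + 1)*(-½) = -19/3*(-½) = 19/6 ≈ 3.1667)
A = -½ (A = -3 + (¼)*10 = -3 + 5/2 = -½ ≈ -0.50000)
g(O) = 55/6 - 11*O/6 (g(O) = (-5 + 19/6)*(-5 + O) = -11*(-5 + O)/6 = 55/6 - 11*O/6)
g(A)² = (55/6 - 11/6*(-½))² = (55/6 + 11/12)² = (121/12)² = 14641/144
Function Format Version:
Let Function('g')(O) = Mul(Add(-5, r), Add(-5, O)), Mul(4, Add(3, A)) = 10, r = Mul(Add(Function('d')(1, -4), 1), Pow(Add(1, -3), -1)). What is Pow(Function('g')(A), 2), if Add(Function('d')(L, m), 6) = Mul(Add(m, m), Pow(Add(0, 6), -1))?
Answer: Rational(14641, 144) ≈ 101.67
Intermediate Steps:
Function('d')(L, m) = Add(-6, Mul(Rational(1, 3), m)) (Function('d')(L, m) = Add(-6, Mul(Add(m, m), Pow(Add(0, 6), -1))) = Add(-6, Mul(Mul(2, m), Pow(6, -1))) = Add(-6, Mul(Mul(2, m), Rational(1, 6))) = Add(-6, Mul(Rational(1, 3), m)))
r = Rational(19, 6) (r = Mul(Add(Add(-6, Mul(Rational(1, 3), -4)), 1), Pow(Add(1, -3), -1)) = Mul(Add(Add(-6, Rational(-4, 3)), 1), Pow(-2, -1)) = Mul(Add(Rational(-22, 3), 1), Rational(-1, 2)) = Mul(Rational(-19, 3), Rational(-1, 2)) = Rational(19, 6) ≈ 3.1667)
A = Rational(-1, 2) (A = Add(-3, Mul(Rational(1, 4), 10)) = Add(-3, Rational(5, 2)) = Rational(-1, 2) ≈ -0.50000)
Function('g')(O) = Add(Rational(55, 6), Mul(Rational(-11, 6), O)) (Function('g')(O) = Mul(Add(-5, Rational(19, 6)), Add(-5, O)) = Mul(Rational(-11, 6), Add(-5, O)) = Add(Rational(55, 6), Mul(Rational(-11, 6), O)))
Pow(Function('g')(A), 2) = Pow(Add(Rational(55, 6), Mul(Rational(-11, 6), Rational(-1, 2))), 2) = Pow(Add(Rational(55, 6), Rational(11, 12)), 2) = Pow(Rational(121, 12), 2) = Rational(14641, 144)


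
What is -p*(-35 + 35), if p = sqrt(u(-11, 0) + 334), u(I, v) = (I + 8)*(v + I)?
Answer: 0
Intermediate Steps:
u(I, v) = (8 + I)*(I + v)
p = sqrt(367) (p = sqrt(((-11)**2 + 8*(-11) + 8*0 - 11*0) + 334) = sqrt((121 - 88 + 0 + 0) + 334) = sqrt(33 + 334) = sqrt(367) ≈ 19.157)
-p*(-35 + 35) = -sqrt(367)*(-35 + 35) = -sqrt(367)*0 = -1*0 = 0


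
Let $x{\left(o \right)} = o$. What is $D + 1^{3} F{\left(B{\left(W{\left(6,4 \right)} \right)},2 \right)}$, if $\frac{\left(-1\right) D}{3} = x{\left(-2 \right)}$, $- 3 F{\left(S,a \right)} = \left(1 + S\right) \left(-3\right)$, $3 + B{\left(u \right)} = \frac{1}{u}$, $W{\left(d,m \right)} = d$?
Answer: $\frac{25}{6} \approx 4.1667$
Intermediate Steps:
$B{\left(u \right)} = -3 + \frac{1}{u}$
$F{\left(S,a \right)} = 1 + S$ ($F{\left(S,a \right)} = - \frac{\left(1 + S\right) \left(-3\right)}{3} = - \frac{-3 - 3 S}{3} = 1 + S$)
$D = 6$ ($D = \left(-3\right) \left(-2\right) = 6$)
$D + 1^{3} F{\left(B{\left(W{\left(6,4 \right)} \right)},2 \right)} = 6 + 1^{3} \left(1 - \left(3 - \frac{1}{6}\right)\right) = 6 + 1 \left(1 + \left(-3 + \frac{1}{6}\right)\right) = 6 + 1 \left(1 - \frac{17}{6}\right) = 6 + 1 \left(- \frac{11}{6}\right) = 6 - \frac{11}{6} = \frac{25}{6}$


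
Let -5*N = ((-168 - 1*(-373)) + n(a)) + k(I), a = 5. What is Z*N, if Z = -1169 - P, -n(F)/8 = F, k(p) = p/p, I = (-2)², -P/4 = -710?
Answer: 665494/5 ≈ 1.3310e+5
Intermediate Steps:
P = 2840 (P = -4*(-710) = 2840)
I = 4
k(p) = 1
n(F) = -8*F
N = -166/5 (N = -(((-168 - 1*(-373)) - 8*5) + 1)/5 = -(((-168 + 373) - 40) + 1)/5 = -((205 - 40) + 1)/5 = -(165 + 1)/5 = -⅕*166 = -166/5 ≈ -33.200)
Z = -4009 (Z = -1169 - 1*2840 = -1169 - 2840 = -4009)
Z*N = -4009*(-166/5) = 665494/5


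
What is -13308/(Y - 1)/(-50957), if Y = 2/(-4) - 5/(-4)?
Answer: -53232/50957 ≈ -1.0446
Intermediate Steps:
Y = ¾ (Y = 2*(-¼) - 5*(-¼) = -½ + 5/4 = ¾ ≈ 0.75000)
-13308/(Y - 1)/(-50957) = -13308/(¾ - 1)/(-50957) = -13308/(-¼)*(-1/50957) = -13308*(-4)*(-1/50957) = 53232*(-1/50957) = -53232/50957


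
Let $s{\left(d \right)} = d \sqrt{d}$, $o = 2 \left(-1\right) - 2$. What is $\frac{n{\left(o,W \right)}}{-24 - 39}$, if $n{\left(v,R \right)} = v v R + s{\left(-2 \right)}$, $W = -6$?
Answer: $\frac{32}{21} + \frac{2 i \sqrt{2}}{63} \approx 1.5238 + 0.044896 i$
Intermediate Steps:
$o = -4$ ($o = -2 - 2 = -4$)
$s{\left(d \right)} = d^{\frac{3}{2}}$
$n{\left(v,R \right)} = R v^{2} - 2 i \sqrt{2}$ ($n{\left(v,R \right)} = v v R + \left(-2\right)^{\frac{3}{2}} = v^{2} R - 2 i \sqrt{2} = R v^{2} - 2 i \sqrt{2}$)
$\frac{n{\left(o,W \right)}}{-24 - 39} = \frac{- 6 \left(-4\right)^{2} - 2 i \sqrt{2}}{-24 - 39} = \frac{\left(-6\right) 16 - 2 i \sqrt{2}}{-63} = \left(-96 - 2 i \sqrt{2}\right) \left(- \frac{1}{63}\right) = \frac{32}{21} + \frac{2 i \sqrt{2}}{63}$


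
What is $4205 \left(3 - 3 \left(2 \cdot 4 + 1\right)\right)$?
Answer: $-100920$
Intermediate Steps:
$4205 \left(3 - 3 \left(2 \cdot 4 + 1\right)\right) = 4205 \left(3 - 3 \left(8 + 1\right)\right) = 4205 \left(3 - 27\right) = 4205 \left(-24\right) = -100920$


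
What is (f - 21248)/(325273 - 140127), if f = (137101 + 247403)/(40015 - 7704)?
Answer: -343079812/2991126203 ≈ -0.11470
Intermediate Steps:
f = 384504/32311 ≈ 11.900
(f - 21248)/(325273 - 140127) = (384504/32311 - 21248)/(325273 - 140127) = -686159624/32311/185146 = -686159624/32311*1/185146 = -343079812/2991126203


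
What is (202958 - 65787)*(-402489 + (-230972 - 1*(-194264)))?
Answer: -60245091687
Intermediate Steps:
(202958 - 65787)*(-402489 + (-230972 - 1*(-194264))) = 137171*(-402489 + (-230972 + 194264)) = 137171*(-402489 - 36708) = 137171*(-439197) = -60245091687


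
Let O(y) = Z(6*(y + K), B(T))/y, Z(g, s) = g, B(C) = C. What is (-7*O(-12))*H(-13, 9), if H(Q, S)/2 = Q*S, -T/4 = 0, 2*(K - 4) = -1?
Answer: 13923/2 ≈ 6961.5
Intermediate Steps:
K = 7/2 (K = 4 + (½)*(-1) = 4 - ½ = 7/2 ≈ 3.5000)
T = 0 (T = -4*0 = 0)
H(Q, S) = 2*Q*S (H(Q, S) = 2*(Q*S) = 2*Q*S)
O(y) = (21 + 6*y)/y (O(y) = (6*(y + 7/2))/y = (6*(7/2 + y))/y = (21 + 6*y)/y)
(-7*O(-12))*H(-13, 9) = (-7*(6 + 21/(-12)))*(2*(-13)*9) = -7*(6 + 21*(-1/12))*(-234) = -7*(6 - 7/4)*(-234) = -7*17/4*(-234) = -119/4*(-234) = 13923/2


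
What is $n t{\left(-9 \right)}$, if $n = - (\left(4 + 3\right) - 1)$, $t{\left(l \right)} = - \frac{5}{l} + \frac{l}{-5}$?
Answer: $- \frac{212}{15} \approx -14.133$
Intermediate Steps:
$t{\left(l \right)} = - \frac{5}{l} - \frac{l}{5}$ ($t{\left(l \right)} = - \frac{5}{l} + l \left(- \frac{1}{5}\right) = - \frac{5}{l} - \frac{l}{5}$)
$n = -6$ ($n = - (7 - 1) = \left(-1\right) 6 = -6$)
$n t{\left(-9 \right)} = - 6 \left(- \frac{5}{-9} - - \frac{9}{5}\right) = - 6 \left(\left(-5\right) \left(- \frac{1}{9}\right) + \frac{9}{5}\right) = - 6 \left(\frac{5}{9} + \frac{9}{5}\right) = \left(-6\right) \frac{106}{45} = - \frac{212}{15}$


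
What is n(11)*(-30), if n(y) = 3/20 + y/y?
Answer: -69/2 ≈ -34.500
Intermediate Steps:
n(y) = 23/20 (n(y) = 3*(1/20) + 1 = 3/20 + 1 = 23/20)
n(11)*(-30) = (23/20)*(-30) = -69/2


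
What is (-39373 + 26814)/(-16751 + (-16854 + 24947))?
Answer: 12559/8658 ≈ 1.4506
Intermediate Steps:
(-39373 + 26814)/(-16751 + (-16854 + 24947)) = -12559/(-16751 + 8093) = -12559/(-8658) = -12559*(-1/8658) = 12559/8658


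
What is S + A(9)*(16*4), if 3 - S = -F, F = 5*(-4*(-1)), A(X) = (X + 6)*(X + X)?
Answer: 17303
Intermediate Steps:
A(X) = 2*X*(6 + X) (A(X) = (6 + X)*(2*X) = 2*X*(6 + X))
F = 20 (F = 5*4 = 20)
S = 23 (S = 3 - (-1)*20 = 3 - 1*(-20) = 3 + 20 = 23)
S + A(9)*(16*4) = 23 + (2*9*(6 + 9))*(16*4) = 23 + (2*9*15)*64 = 23 + 270*64 = 23 + 17280 = 17303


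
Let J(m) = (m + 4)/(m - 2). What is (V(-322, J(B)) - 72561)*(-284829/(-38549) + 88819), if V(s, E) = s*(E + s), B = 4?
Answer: 102160066004100/38549 ≈ 2.6501e+9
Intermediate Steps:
J(m) = (4 + m)/(-2 + m)
(V(-322, J(B)) - 72561)*(-284829/(-38549) + 88819) = (-322*((4 + 4)/(-2 + 4) - 322) - 72561)*(-284829/(-38549) + 88819) = (-322*(8/2 - 322) - 72561)*(-284829*(-1/38549) + 88819) = (-322*((½)*8 - 322) - 72561)*(284829/38549 + 88819) = (-322*(4 - 322) - 72561)*(3424168460/38549) = (-322*(-318) - 72561)*(3424168460/38549) = (102396 - 72561)*(3424168460/38549) = 29835*(3424168460/38549) = 102160066004100/38549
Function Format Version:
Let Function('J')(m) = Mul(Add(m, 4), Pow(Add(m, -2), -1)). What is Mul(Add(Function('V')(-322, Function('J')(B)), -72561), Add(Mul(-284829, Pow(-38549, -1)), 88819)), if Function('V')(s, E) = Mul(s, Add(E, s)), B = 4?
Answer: Rational(102160066004100, 38549) ≈ 2.6501e+9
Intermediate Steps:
Function('J')(m) = Mul(Pow(Add(-2, m), -1), Add(4, m)) (Function('J')(m) = Mul(Add(4, m), Pow(Add(-2, m), -1)) = Mul(Pow(Add(-2, m), -1), Add(4, m)))
Mul(Add(Function('V')(-322, Function('J')(B)), -72561), Add(Mul(-284829, Pow(-38549, -1)), 88819)) = Mul(Add(Mul(-322, Add(Mul(Pow(Add(-2, 4), -1), Add(4, 4)), -322)), -72561), Add(Mul(-284829, Pow(-38549, -1)), 88819)) = Mul(Add(Mul(-322, Add(Mul(Pow(2, -1), 8), -322)), -72561), Add(Mul(-284829, Rational(-1, 38549)), 88819)) = Mul(Add(Mul(-322, Add(Mul(Rational(1, 2), 8), -322)), -72561), Add(Rational(284829, 38549), 88819)) = Mul(Add(Mul(-322, Add(4, -322)), -72561), Rational(3424168460, 38549)) = Mul(Add(Mul(-322, -318), -72561), Rational(3424168460, 38549)) = Mul(Add(102396, -72561), Rational(3424168460, 38549)) = Mul(29835, Rational(3424168460, 38549)) = Rational(102160066004100, 38549)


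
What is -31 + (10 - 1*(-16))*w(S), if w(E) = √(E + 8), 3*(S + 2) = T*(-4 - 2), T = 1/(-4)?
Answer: -31 + 13*√26 ≈ 35.287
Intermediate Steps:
T = -¼ ≈ -0.25000
S = -3/2 (S = -2 + (-(-4 - 2)/4)/3 = -2 + (-¼*(-6))/3 = -2 + (⅓)*(3/2) = -2 + ½ = -3/2 ≈ -1.5000)
w(E) = √(8 + E)
-31 + (10 - 1*(-16))*w(S) = -31 + (10 - 1*(-16))*√(8 - 3/2) = -31 + (10 + 16)*√(13/2) = -31 + 26*(√26/2) = -31 + 13*√26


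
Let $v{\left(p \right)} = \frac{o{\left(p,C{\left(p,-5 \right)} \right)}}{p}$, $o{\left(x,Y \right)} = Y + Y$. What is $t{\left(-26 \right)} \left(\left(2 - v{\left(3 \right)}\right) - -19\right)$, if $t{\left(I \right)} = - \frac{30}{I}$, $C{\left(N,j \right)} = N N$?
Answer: $\frac{225}{13} \approx 17.308$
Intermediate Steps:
$C{\left(N,j \right)} = N^{2}$
$o{\left(x,Y \right)} = 2 Y$
$v{\left(p \right)} = 2 p$ ($v{\left(p \right)} = \frac{2 p^{2}}{p} = 2 p$)
$t{\left(-26 \right)} \left(\left(2 - v{\left(3 \right)}\right) - -19\right) = - \frac{30}{-26} \left(\left(2 - 2 \cdot 3\right) - -19\right) = \left(-30\right) \left(- \frac{1}{26}\right) \left(\left(2 - 6\right) + 19\right) = \frac{15 \left(\left(2 - 6\right) + 19\right)}{13} = \frac{15 \left(-4 + 19\right)}{13} = \frac{15}{13} \cdot 15 = \frac{225}{13}$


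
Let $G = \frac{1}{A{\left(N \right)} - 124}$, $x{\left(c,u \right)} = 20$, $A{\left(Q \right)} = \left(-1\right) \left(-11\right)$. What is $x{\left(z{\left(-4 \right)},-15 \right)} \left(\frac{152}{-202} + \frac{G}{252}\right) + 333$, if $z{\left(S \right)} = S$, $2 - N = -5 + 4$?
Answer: $\frac{228611942}{719019} \approx 317.95$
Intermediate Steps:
$N = 3$ ($N = 2 - \left(-5 + 4\right) = 2 - -1 = 2 + 1 = 3$)
$A{\left(Q \right)} = 11$
$G = - \frac{1}{113}$ ($G = \frac{1}{11 - 124} = \frac{1}{-113} = - \frac{1}{113} \approx -0.0088496$)
$x{\left(z{\left(-4 \right)},-15 \right)} \left(\frac{152}{-202} + \frac{G}{252}\right) + 333 = 20 \left(\frac{152}{-202} - \frac{1}{113 \cdot 252}\right) + 333 = 20 \left(152 \left(- \frac{1}{202}\right) - \frac{1}{28476}\right) + 333 = 20 \left(- \frac{76}{101} - \frac{1}{28476}\right) + 333 = 20 \left(- \frac{2164277}{2876076}\right) + 333 = - \frac{10821385}{719019} + 333 = \frac{228611942}{719019}$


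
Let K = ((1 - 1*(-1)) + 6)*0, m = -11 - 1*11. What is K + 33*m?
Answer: -726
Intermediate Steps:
m = -22 (m = -11 - 11 = -22)
K = 0 (K = ((1 + 1) + 6)*0 = (2 + 6)*0 = 8*0 = 0)
K + 33*m = 0 + 33*(-22) = 0 - 726 = -726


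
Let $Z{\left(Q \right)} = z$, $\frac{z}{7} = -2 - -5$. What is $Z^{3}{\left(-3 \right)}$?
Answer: $9261$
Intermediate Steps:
$z = 21$ ($z = 7 \left(-2 - -5\right) = 7 \left(-2 + 5\right) = 7 \cdot 3 = 21$)
$Z{\left(Q \right)} = 21$
$Z^{3}{\left(-3 \right)} = 21^{3} = 9261$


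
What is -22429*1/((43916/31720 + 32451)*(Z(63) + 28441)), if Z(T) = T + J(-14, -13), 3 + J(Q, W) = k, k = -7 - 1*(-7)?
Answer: -16169270/666787136719 ≈ -2.4250e-5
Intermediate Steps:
k = 0 (k = -7 + 7 = 0)
J(Q, W) = -3 (J(Q, W) = -3 + 0 = -3)
Z(T) = -3 + T (Z(T) = T - 3 = -3 + T)
-22429*1/((43916/31720 + 32451)*(Z(63) + 28441)) = -22429*1/((43916/31720 + 32451)*((-3 + 63) + 28441)) = -22429*1/((60 + 28441)*(43916*(1/31720) + 32451)) = -22429*1/(28501*(10979/7930 + 32451)) = -22429/((257347409/7930)*28501) = -22429/7334658503909/7930 = -22429*7930/7334658503909 = -16169270/666787136719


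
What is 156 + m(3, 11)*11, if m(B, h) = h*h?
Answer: 1487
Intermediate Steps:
m(B, h) = h**2
156 + m(3, 11)*11 = 156 + 11**2*11 = 156 + 121*11 = 156 + 1331 = 1487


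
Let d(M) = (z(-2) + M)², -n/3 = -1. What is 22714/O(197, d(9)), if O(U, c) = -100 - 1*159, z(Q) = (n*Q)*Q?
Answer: -22714/259 ≈ -87.699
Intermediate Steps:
n = 3 (n = -3*(-1) = 3)
z(Q) = 3*Q² (z(Q) = (3*Q)*Q = 3*Q²)
d(M) = (12 + M)² (d(M) = (3*(-2)² + M)² = (3*4 + M)² = (12 + M)²)
O(U, c) = -259 (O(U, c) = -100 - 159 = -259)
22714/O(197, d(9)) = 22714/(-259) = 22714*(-1/259) = -22714/259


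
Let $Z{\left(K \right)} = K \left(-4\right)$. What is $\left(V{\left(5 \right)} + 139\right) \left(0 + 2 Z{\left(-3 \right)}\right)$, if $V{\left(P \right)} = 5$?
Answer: $3456$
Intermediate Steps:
$Z{\left(K \right)} = - 4 K$
$\left(V{\left(5 \right)} + 139\right) \left(0 + 2 Z{\left(-3 \right)}\right) = \left(5 + 139\right) \left(0 + 2 \left(\left(-4\right) \left(-3\right)\right)\right) = 144 \left(0 + 2 \cdot 12\right) = 144 \left(0 + 24\right) = 144 \cdot 24 = 3456$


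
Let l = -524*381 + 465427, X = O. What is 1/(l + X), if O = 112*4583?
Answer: 1/779079 ≈ 1.2836e-6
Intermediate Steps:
O = 513296
X = 513296
l = 265783 (l = -199644 + 465427 = 265783)
1/(l + X) = 1/(265783 + 513296) = 1/779079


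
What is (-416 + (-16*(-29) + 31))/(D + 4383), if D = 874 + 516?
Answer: 79/5773 ≈ 0.013684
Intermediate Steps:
D = 1390
(-416 + (-16*(-29) + 31))/(D + 4383) = (-416 + (-16*(-29) + 31))/(1390 + 4383) = (-416 + (464 + 31))/5773 = (-416 + 495)*(1/5773) = 79*(1/5773) = 79/5773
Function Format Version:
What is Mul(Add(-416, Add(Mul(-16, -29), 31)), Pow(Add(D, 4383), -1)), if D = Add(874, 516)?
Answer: Rational(79, 5773) ≈ 0.013684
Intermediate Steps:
D = 1390
Mul(Add(-416, Add(Mul(-16, -29), 31)), Pow(Add(D, 4383), -1)) = Mul(Add(-416, Add(Mul(-16, -29), 31)), Pow(Add(1390, 4383), -1)) = Mul(Add(-416, Add(464, 31)), Pow(5773, -1)) = Mul(Add(-416, 495), Rational(1, 5773)) = Mul(79, Rational(1, 5773)) = Rational(79, 5773)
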